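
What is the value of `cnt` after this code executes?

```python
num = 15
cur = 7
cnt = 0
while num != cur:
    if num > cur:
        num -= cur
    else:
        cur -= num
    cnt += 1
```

Let's trace through this code step by step.

Initialize: num = 15
Initialize: cur = 7
Initialize: cnt = 0
Entering loop: while num != cur:

After execution: cnt = 8
8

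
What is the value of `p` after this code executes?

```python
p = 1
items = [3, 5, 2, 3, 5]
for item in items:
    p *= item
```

Let's trace through this code step by step.

Initialize: p = 1
Initialize: items = [3, 5, 2, 3, 5]
Entering loop: for item in items:

After execution: p = 450
450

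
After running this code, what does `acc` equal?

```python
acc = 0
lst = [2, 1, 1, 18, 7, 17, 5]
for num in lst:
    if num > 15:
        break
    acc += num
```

Let's trace through this code step by step.

Initialize: acc = 0
Initialize: lst = [2, 1, 1, 18, 7, 17, 5]
Entering loop: for num in lst:

After execution: acc = 4
4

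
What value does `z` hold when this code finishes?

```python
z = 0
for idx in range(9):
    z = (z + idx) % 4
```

Let's trace through this code step by step.

Initialize: z = 0
Entering loop: for idx in range(9):

After execution: z = 0
0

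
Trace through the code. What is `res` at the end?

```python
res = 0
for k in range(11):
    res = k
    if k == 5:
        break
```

Let's trace through this code step by step.

Initialize: res = 0
Entering loop: for k in range(11):

After execution: res = 5
5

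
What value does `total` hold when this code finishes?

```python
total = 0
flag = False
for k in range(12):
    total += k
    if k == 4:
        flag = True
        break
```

Let's trace through this code step by step.

Initialize: total = 0
Initialize: flag = False
Entering loop: for k in range(12):

After execution: total = 10
10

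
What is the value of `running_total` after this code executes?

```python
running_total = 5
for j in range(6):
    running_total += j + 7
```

Let's trace through this code step by step.

Initialize: running_total = 5
Entering loop: for j in range(6):

After execution: running_total = 62
62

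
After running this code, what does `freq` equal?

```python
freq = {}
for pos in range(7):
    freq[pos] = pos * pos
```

Let's trace through this code step by step.

Initialize: freq = {}
Entering loop: for pos in range(7):

After execution: freq = {0: 0, 1: 1, 2: 4, 3: 9, 4: 16, 5: 25, 6: 36}
{0: 0, 1: 1, 2: 4, 3: 9, 4: 16, 5: 25, 6: 36}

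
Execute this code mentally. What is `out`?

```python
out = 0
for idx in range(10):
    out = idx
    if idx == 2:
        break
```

Let's trace through this code step by step.

Initialize: out = 0
Entering loop: for idx in range(10):

After execution: out = 2
2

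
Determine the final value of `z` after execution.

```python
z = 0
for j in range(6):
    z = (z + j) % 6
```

Let's trace through this code step by step.

Initialize: z = 0
Entering loop: for j in range(6):

After execution: z = 3
3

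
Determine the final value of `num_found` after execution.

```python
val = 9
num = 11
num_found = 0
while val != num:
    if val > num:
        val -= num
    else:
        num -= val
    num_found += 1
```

Let's trace through this code step by step.

Initialize: val = 9
Initialize: num = 11
Initialize: num_found = 0
Entering loop: while val != num:

After execution: num_found = 6
6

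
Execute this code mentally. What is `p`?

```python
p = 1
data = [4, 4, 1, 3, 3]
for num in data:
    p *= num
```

Let's trace through this code step by step.

Initialize: p = 1
Initialize: data = [4, 4, 1, 3, 3]
Entering loop: for num in data:

After execution: p = 144
144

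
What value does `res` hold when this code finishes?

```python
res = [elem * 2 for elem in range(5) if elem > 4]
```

Let's trace through this code step by step.

Initialize: res = [elem * 2 for elem in range(5) if elem > 4]

After execution: res = []
[]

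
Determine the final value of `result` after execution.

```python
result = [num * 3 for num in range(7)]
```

Let's trace through this code step by step.

Initialize: result = [num * 3 for num in range(7)]

After execution: result = [0, 3, 6, 9, 12, 15, 18]
[0, 3, 6, 9, 12, 15, 18]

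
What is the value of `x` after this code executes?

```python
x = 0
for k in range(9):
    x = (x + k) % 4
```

Let's trace through this code step by step.

Initialize: x = 0
Entering loop: for k in range(9):

After execution: x = 0
0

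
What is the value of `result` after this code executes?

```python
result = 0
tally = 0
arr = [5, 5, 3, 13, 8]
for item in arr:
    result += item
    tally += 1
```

Let's trace through this code step by step.

Initialize: result = 0
Initialize: tally = 0
Initialize: arr = [5, 5, 3, 13, 8]
Entering loop: for item in arr:

After execution: result = 34
34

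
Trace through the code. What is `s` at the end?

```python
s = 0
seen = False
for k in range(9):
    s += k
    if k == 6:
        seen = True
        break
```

Let's trace through this code step by step.

Initialize: s = 0
Initialize: seen = False
Entering loop: for k in range(9):

After execution: s = 21
21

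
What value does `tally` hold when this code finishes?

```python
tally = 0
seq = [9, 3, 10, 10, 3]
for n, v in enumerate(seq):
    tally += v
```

Let's trace through this code step by step.

Initialize: tally = 0
Initialize: seq = [9, 3, 10, 10, 3]
Entering loop: for n, v in enumerate(seq):

After execution: tally = 35
35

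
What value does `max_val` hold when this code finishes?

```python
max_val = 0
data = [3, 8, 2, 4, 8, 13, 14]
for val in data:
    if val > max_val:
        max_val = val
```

Let's trace through this code step by step.

Initialize: max_val = 0
Initialize: data = [3, 8, 2, 4, 8, 13, 14]
Entering loop: for val in data:

After execution: max_val = 14
14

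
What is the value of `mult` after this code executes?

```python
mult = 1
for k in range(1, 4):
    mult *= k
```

Let's trace through this code step by step.

Initialize: mult = 1
Entering loop: for k in range(1, 4):

After execution: mult = 6
6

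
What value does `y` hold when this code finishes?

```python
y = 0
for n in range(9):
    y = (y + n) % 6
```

Let's trace through this code step by step.

Initialize: y = 0
Entering loop: for n in range(9):

After execution: y = 0
0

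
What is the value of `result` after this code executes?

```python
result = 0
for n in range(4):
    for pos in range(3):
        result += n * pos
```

Let's trace through this code step by step.

Initialize: result = 0
Entering loop: for n in range(4):

After execution: result = 18
18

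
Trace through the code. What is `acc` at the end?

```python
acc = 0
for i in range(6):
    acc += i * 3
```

Let's trace through this code step by step.

Initialize: acc = 0
Entering loop: for i in range(6):

After execution: acc = 45
45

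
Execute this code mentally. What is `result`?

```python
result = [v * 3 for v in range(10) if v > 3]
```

Let's trace through this code step by step.

Initialize: result = [v * 3 for v in range(10) if v > 3]

After execution: result = [12, 15, 18, 21, 24, 27]
[12, 15, 18, 21, 24, 27]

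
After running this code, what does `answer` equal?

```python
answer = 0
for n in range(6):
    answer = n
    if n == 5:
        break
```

Let's trace through this code step by step.

Initialize: answer = 0
Entering loop: for n in range(6):

After execution: answer = 5
5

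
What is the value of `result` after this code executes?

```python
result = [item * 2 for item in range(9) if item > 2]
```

Let's trace through this code step by step.

Initialize: result = [item * 2 for item in range(9) if item > 2]

After execution: result = [6, 8, 10, 12, 14, 16]
[6, 8, 10, 12, 14, 16]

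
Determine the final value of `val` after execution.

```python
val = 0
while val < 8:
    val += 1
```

Let's trace through this code step by step.

Initialize: val = 0
Entering loop: while val < 8:

After execution: val = 8
8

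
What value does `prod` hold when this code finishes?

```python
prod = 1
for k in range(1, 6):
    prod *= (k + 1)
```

Let's trace through this code step by step.

Initialize: prod = 1
Entering loop: for k in range(1, 6):

After execution: prod = 720
720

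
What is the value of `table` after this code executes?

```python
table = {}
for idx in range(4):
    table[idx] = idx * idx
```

Let's trace through this code step by step.

Initialize: table = {}
Entering loop: for idx in range(4):

After execution: table = {0: 0, 1: 1, 2: 4, 3: 9}
{0: 0, 1: 1, 2: 4, 3: 9}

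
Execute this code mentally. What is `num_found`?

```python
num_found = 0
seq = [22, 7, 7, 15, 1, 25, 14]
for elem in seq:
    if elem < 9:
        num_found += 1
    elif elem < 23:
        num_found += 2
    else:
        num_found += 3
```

Let's trace through this code step by step.

Initialize: num_found = 0
Initialize: seq = [22, 7, 7, 15, 1, 25, 14]
Entering loop: for elem in seq:

After execution: num_found = 12
12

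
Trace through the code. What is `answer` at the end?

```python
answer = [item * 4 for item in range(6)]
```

Let's trace through this code step by step.

Initialize: answer = [item * 4 for item in range(6)]

After execution: answer = [0, 4, 8, 12, 16, 20]
[0, 4, 8, 12, 16, 20]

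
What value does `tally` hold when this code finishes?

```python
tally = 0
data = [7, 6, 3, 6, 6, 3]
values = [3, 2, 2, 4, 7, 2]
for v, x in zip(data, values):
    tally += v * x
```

Let's trace through this code step by step.

Initialize: tally = 0
Initialize: data = [7, 6, 3, 6, 6, 3]
Initialize: values = [3, 2, 2, 4, 7, 2]
Entering loop: for v, x in zip(data, values):

After execution: tally = 111
111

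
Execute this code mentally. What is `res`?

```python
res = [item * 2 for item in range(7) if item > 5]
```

Let's trace through this code step by step.

Initialize: res = [item * 2 for item in range(7) if item > 5]

After execution: res = [12]
[12]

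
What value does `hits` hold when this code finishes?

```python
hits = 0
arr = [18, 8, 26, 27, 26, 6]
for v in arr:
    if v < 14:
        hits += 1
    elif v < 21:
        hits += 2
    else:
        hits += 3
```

Let's trace through this code step by step.

Initialize: hits = 0
Initialize: arr = [18, 8, 26, 27, 26, 6]
Entering loop: for v in arr:

After execution: hits = 13
13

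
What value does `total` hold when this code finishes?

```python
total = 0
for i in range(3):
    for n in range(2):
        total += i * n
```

Let's trace through this code step by step.

Initialize: total = 0
Entering loop: for i in range(3):

After execution: total = 3
3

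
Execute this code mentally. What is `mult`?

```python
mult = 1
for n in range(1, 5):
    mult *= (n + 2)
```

Let's trace through this code step by step.

Initialize: mult = 1
Entering loop: for n in range(1, 5):

After execution: mult = 360
360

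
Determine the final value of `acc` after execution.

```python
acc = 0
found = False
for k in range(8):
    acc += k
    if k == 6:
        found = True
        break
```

Let's trace through this code step by step.

Initialize: acc = 0
Initialize: found = False
Entering loop: for k in range(8):

After execution: acc = 21
21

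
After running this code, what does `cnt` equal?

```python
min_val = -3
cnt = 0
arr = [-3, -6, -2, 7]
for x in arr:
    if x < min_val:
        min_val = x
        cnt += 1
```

Let's trace through this code step by step.

Initialize: min_val = -3
Initialize: cnt = 0
Initialize: arr = [-3, -6, -2, 7]
Entering loop: for x in arr:

After execution: cnt = 1
1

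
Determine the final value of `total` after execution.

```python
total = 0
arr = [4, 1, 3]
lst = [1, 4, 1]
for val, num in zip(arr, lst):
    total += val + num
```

Let's trace through this code step by step.

Initialize: total = 0
Initialize: arr = [4, 1, 3]
Initialize: lst = [1, 4, 1]
Entering loop: for val, num in zip(arr, lst):

After execution: total = 14
14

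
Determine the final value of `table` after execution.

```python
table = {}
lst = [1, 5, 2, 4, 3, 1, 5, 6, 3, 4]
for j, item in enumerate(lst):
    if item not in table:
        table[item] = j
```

Let's trace through this code step by step.

Initialize: table = {}
Initialize: lst = [1, 5, 2, 4, 3, 1, 5, 6, 3, 4]
Entering loop: for j, item in enumerate(lst):

After execution: table = {1: 0, 5: 1, 2: 2, 4: 3, 3: 4, 6: 7}
{1: 0, 5: 1, 2: 2, 4: 3, 3: 4, 6: 7}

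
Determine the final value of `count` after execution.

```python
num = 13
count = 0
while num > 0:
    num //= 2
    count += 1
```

Let's trace through this code step by step.

Initialize: num = 13
Initialize: count = 0
Entering loop: while num > 0:

After execution: count = 4
4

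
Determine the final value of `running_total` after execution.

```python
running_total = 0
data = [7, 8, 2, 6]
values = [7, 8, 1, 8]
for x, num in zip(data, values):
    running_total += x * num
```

Let's trace through this code step by step.

Initialize: running_total = 0
Initialize: data = [7, 8, 2, 6]
Initialize: values = [7, 8, 1, 8]
Entering loop: for x, num in zip(data, values):

After execution: running_total = 163
163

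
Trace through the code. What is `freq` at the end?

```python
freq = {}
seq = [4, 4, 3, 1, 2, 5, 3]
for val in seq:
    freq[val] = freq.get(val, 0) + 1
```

Let's trace through this code step by step.

Initialize: freq = {}
Initialize: seq = [4, 4, 3, 1, 2, 5, 3]
Entering loop: for val in seq:

After execution: freq = {4: 2, 3: 2, 1: 1, 2: 1, 5: 1}
{4: 2, 3: 2, 1: 1, 2: 1, 5: 1}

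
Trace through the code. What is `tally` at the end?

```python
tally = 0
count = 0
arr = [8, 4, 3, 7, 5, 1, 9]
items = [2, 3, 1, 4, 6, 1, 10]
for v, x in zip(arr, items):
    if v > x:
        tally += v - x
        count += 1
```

Let's trace through this code step by step.

Initialize: tally = 0
Initialize: count = 0
Initialize: arr = [8, 4, 3, 7, 5, 1, 9]
Initialize: items = [2, 3, 1, 4, 6, 1, 10]
Entering loop: for v, x in zip(arr, items):

After execution: tally = 12
12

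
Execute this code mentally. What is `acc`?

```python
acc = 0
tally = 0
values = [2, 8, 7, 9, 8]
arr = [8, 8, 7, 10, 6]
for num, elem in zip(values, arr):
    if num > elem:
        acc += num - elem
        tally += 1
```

Let's trace through this code step by step.

Initialize: acc = 0
Initialize: tally = 0
Initialize: values = [2, 8, 7, 9, 8]
Initialize: arr = [8, 8, 7, 10, 6]
Entering loop: for num, elem in zip(values, arr):

After execution: acc = 2
2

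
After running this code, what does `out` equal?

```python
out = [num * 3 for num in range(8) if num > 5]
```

Let's trace through this code step by step.

Initialize: out = [num * 3 for num in range(8) if num > 5]

After execution: out = [18, 21]
[18, 21]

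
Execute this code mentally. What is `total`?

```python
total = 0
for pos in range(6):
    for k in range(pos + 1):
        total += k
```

Let's trace through this code step by step.

Initialize: total = 0
Entering loop: for pos in range(6):

After execution: total = 35
35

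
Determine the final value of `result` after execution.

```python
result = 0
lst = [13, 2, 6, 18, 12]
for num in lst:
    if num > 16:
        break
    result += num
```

Let's trace through this code step by step.

Initialize: result = 0
Initialize: lst = [13, 2, 6, 18, 12]
Entering loop: for num in lst:

After execution: result = 21
21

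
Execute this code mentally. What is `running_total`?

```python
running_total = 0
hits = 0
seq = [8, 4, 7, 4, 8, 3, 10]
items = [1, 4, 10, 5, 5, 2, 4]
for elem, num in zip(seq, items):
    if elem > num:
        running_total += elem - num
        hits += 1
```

Let's trace through this code step by step.

Initialize: running_total = 0
Initialize: hits = 0
Initialize: seq = [8, 4, 7, 4, 8, 3, 10]
Initialize: items = [1, 4, 10, 5, 5, 2, 4]
Entering loop: for elem, num in zip(seq, items):

After execution: running_total = 17
17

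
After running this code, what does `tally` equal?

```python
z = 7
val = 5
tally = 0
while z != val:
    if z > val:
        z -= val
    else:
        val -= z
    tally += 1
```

Let's trace through this code step by step.

Initialize: z = 7
Initialize: val = 5
Initialize: tally = 0
Entering loop: while z != val:

After execution: tally = 4
4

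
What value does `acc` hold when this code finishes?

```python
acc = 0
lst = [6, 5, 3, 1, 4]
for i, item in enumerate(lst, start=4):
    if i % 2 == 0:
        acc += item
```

Let's trace through this code step by step.

Initialize: acc = 0
Initialize: lst = [6, 5, 3, 1, 4]
Entering loop: for i, item in enumerate(lst, start=4):

After execution: acc = 13
13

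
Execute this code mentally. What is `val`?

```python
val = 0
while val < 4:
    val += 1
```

Let's trace through this code step by step.

Initialize: val = 0
Entering loop: while val < 4:

After execution: val = 4
4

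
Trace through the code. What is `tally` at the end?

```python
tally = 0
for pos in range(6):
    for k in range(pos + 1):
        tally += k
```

Let's trace through this code step by step.

Initialize: tally = 0
Entering loop: for pos in range(6):

After execution: tally = 35
35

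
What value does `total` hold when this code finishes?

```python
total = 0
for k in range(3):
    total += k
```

Let's trace through this code step by step.

Initialize: total = 0
Entering loop: for k in range(3):

After execution: total = 3
3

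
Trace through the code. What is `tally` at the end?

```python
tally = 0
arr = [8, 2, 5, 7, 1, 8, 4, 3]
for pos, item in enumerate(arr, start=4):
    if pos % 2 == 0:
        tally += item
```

Let's trace through this code step by step.

Initialize: tally = 0
Initialize: arr = [8, 2, 5, 7, 1, 8, 4, 3]
Entering loop: for pos, item in enumerate(arr, start=4):

After execution: tally = 18
18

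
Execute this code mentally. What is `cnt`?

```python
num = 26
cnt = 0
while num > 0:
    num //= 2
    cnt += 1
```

Let's trace through this code step by step.

Initialize: num = 26
Initialize: cnt = 0
Entering loop: while num > 0:

After execution: cnt = 5
5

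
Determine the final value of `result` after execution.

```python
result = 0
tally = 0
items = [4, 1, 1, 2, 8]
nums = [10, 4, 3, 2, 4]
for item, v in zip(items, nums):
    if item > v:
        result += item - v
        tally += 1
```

Let's trace through this code step by step.

Initialize: result = 0
Initialize: tally = 0
Initialize: items = [4, 1, 1, 2, 8]
Initialize: nums = [10, 4, 3, 2, 4]
Entering loop: for item, v in zip(items, nums):

After execution: result = 4
4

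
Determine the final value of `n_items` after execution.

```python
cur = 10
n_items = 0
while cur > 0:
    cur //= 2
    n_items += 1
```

Let's trace through this code step by step.

Initialize: cur = 10
Initialize: n_items = 0
Entering loop: while cur > 0:

After execution: n_items = 4
4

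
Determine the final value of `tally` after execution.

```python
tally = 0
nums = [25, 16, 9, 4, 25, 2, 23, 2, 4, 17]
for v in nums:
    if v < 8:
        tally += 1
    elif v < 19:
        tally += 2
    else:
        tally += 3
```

Let's trace through this code step by step.

Initialize: tally = 0
Initialize: nums = [25, 16, 9, 4, 25, 2, 23, 2, 4, 17]
Entering loop: for v in nums:

After execution: tally = 19
19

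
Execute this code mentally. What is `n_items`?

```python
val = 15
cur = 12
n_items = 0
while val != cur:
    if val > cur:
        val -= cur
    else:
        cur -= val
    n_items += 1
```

Let's trace through this code step by step.

Initialize: val = 15
Initialize: cur = 12
Initialize: n_items = 0
Entering loop: while val != cur:

After execution: n_items = 4
4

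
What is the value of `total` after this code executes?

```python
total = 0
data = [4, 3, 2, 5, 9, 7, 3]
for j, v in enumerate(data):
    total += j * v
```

Let's trace through this code step by step.

Initialize: total = 0
Initialize: data = [4, 3, 2, 5, 9, 7, 3]
Entering loop: for j, v in enumerate(data):

After execution: total = 111
111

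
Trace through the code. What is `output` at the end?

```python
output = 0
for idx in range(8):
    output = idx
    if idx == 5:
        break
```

Let's trace through this code step by step.

Initialize: output = 0
Entering loop: for idx in range(8):

After execution: output = 5
5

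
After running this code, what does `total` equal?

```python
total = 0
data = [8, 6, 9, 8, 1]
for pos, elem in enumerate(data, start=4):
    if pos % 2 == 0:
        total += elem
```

Let's trace through this code step by step.

Initialize: total = 0
Initialize: data = [8, 6, 9, 8, 1]
Entering loop: for pos, elem in enumerate(data, start=4):

After execution: total = 18
18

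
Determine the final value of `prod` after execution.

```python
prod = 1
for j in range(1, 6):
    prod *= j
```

Let's trace through this code step by step.

Initialize: prod = 1
Entering loop: for j in range(1, 6):

After execution: prod = 120
120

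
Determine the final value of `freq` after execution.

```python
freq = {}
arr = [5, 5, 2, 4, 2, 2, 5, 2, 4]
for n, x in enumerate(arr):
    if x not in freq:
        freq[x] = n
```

Let's trace through this code step by step.

Initialize: freq = {}
Initialize: arr = [5, 5, 2, 4, 2, 2, 5, 2, 4]
Entering loop: for n, x in enumerate(arr):

After execution: freq = {5: 0, 2: 2, 4: 3}
{5: 0, 2: 2, 4: 3}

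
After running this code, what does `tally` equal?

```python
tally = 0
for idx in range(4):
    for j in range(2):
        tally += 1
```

Let's trace through this code step by step.

Initialize: tally = 0
Entering loop: for idx in range(4):

After execution: tally = 8
8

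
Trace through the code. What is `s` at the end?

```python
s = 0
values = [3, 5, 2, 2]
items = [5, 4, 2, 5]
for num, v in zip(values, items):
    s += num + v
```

Let's trace through this code step by step.

Initialize: s = 0
Initialize: values = [3, 5, 2, 2]
Initialize: items = [5, 4, 2, 5]
Entering loop: for num, v in zip(values, items):

After execution: s = 28
28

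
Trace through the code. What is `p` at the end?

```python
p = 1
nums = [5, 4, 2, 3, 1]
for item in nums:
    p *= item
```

Let's trace through this code step by step.

Initialize: p = 1
Initialize: nums = [5, 4, 2, 3, 1]
Entering loop: for item in nums:

After execution: p = 120
120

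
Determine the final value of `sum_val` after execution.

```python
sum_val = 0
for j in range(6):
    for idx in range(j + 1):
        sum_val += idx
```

Let's trace through this code step by step.

Initialize: sum_val = 0
Entering loop: for j in range(6):

After execution: sum_val = 35
35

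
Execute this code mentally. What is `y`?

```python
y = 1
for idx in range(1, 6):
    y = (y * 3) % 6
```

Let's trace through this code step by step.

Initialize: y = 1
Entering loop: for idx in range(1, 6):

After execution: y = 3
3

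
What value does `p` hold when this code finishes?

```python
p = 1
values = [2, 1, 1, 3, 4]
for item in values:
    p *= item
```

Let's trace through this code step by step.

Initialize: p = 1
Initialize: values = [2, 1, 1, 3, 4]
Entering loop: for item in values:

After execution: p = 24
24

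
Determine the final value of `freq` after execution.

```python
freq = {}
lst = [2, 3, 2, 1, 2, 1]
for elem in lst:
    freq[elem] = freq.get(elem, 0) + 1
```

Let's trace through this code step by step.

Initialize: freq = {}
Initialize: lst = [2, 3, 2, 1, 2, 1]
Entering loop: for elem in lst:

After execution: freq = {2: 3, 3: 1, 1: 2}
{2: 3, 3: 1, 1: 2}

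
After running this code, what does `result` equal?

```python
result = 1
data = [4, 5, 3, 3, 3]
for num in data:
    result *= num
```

Let's trace through this code step by step.

Initialize: result = 1
Initialize: data = [4, 5, 3, 3, 3]
Entering loop: for num in data:

After execution: result = 540
540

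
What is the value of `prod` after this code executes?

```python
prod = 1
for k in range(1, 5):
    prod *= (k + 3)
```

Let's trace through this code step by step.

Initialize: prod = 1
Entering loop: for k in range(1, 5):

After execution: prod = 840
840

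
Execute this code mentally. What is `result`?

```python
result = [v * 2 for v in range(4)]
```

Let's trace through this code step by step.

Initialize: result = [v * 2 for v in range(4)]

After execution: result = [0, 2, 4, 6]
[0, 2, 4, 6]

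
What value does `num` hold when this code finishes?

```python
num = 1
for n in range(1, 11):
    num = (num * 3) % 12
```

Let's trace through this code step by step.

Initialize: num = 1
Entering loop: for n in range(1, 11):

After execution: num = 9
9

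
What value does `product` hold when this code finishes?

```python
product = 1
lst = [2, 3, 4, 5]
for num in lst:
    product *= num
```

Let's trace through this code step by step.

Initialize: product = 1
Initialize: lst = [2, 3, 4, 5]
Entering loop: for num in lst:

After execution: product = 120
120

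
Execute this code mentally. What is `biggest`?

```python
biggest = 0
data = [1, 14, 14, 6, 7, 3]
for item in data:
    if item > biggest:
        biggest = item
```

Let's trace through this code step by step.

Initialize: biggest = 0
Initialize: data = [1, 14, 14, 6, 7, 3]
Entering loop: for item in data:

After execution: biggest = 14
14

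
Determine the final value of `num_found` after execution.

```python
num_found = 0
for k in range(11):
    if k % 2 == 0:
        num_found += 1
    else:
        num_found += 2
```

Let's trace through this code step by step.

Initialize: num_found = 0
Entering loop: for k in range(11):

After execution: num_found = 16
16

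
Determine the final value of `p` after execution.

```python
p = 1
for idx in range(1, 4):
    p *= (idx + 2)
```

Let's trace through this code step by step.

Initialize: p = 1
Entering loop: for idx in range(1, 4):

After execution: p = 60
60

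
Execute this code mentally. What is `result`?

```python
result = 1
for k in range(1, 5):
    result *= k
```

Let's trace through this code step by step.

Initialize: result = 1
Entering loop: for k in range(1, 5):

After execution: result = 24
24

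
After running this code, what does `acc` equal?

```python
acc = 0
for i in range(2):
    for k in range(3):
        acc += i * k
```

Let's trace through this code step by step.

Initialize: acc = 0
Entering loop: for i in range(2):

After execution: acc = 3
3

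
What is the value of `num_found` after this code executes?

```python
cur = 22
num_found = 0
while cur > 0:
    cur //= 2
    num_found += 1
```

Let's trace through this code step by step.

Initialize: cur = 22
Initialize: num_found = 0
Entering loop: while cur > 0:

After execution: num_found = 5
5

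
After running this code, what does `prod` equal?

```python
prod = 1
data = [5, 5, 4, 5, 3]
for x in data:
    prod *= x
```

Let's trace through this code step by step.

Initialize: prod = 1
Initialize: data = [5, 5, 4, 5, 3]
Entering loop: for x in data:

After execution: prod = 1500
1500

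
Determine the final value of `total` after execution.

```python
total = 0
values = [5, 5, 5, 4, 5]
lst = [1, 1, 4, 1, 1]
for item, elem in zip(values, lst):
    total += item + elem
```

Let's trace through this code step by step.

Initialize: total = 0
Initialize: values = [5, 5, 5, 4, 5]
Initialize: lst = [1, 1, 4, 1, 1]
Entering loop: for item, elem in zip(values, lst):

After execution: total = 32
32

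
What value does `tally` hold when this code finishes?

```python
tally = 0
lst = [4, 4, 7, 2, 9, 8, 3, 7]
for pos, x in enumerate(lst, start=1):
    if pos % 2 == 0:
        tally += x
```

Let's trace through this code step by step.

Initialize: tally = 0
Initialize: lst = [4, 4, 7, 2, 9, 8, 3, 7]
Entering loop: for pos, x in enumerate(lst, start=1):

After execution: tally = 21
21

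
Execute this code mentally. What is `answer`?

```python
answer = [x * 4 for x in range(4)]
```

Let's trace through this code step by step.

Initialize: answer = [x * 4 for x in range(4)]

After execution: answer = [0, 4, 8, 12]
[0, 4, 8, 12]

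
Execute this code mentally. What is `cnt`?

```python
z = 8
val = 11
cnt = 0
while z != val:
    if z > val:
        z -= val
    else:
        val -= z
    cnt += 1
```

Let's trace through this code step by step.

Initialize: z = 8
Initialize: val = 11
Initialize: cnt = 0
Entering loop: while z != val:

After execution: cnt = 5
5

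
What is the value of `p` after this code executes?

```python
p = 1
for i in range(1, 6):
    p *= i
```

Let's trace through this code step by step.

Initialize: p = 1
Entering loop: for i in range(1, 6):

After execution: p = 120
120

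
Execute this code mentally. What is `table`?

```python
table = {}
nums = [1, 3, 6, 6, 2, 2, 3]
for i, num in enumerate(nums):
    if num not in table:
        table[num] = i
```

Let's trace through this code step by step.

Initialize: table = {}
Initialize: nums = [1, 3, 6, 6, 2, 2, 3]
Entering loop: for i, num in enumerate(nums):

After execution: table = {1: 0, 3: 1, 6: 2, 2: 4}
{1: 0, 3: 1, 6: 2, 2: 4}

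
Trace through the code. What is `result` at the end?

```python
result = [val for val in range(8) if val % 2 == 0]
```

Let's trace through this code step by step.

Initialize: result = [val for val in range(8) if val % 2 == 0]

After execution: result = [0, 2, 4, 6]
[0, 2, 4, 6]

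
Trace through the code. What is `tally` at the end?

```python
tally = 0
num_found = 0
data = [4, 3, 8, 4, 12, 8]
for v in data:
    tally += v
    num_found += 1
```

Let's trace through this code step by step.

Initialize: tally = 0
Initialize: num_found = 0
Initialize: data = [4, 3, 8, 4, 12, 8]
Entering loop: for v in data:

After execution: tally = 39
39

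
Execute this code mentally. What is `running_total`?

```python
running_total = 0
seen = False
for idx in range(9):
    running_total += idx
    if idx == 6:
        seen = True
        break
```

Let's trace through this code step by step.

Initialize: running_total = 0
Initialize: seen = False
Entering loop: for idx in range(9):

After execution: running_total = 21
21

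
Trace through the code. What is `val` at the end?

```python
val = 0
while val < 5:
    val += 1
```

Let's trace through this code step by step.

Initialize: val = 0
Entering loop: while val < 5:

After execution: val = 5
5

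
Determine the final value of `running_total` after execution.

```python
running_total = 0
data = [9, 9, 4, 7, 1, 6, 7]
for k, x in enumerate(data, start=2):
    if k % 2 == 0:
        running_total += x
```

Let's trace through this code step by step.

Initialize: running_total = 0
Initialize: data = [9, 9, 4, 7, 1, 6, 7]
Entering loop: for k, x in enumerate(data, start=2):

After execution: running_total = 21
21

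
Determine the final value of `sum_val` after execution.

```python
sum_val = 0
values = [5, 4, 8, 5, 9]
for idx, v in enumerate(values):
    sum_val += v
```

Let's trace through this code step by step.

Initialize: sum_val = 0
Initialize: values = [5, 4, 8, 5, 9]
Entering loop: for idx, v in enumerate(values):

After execution: sum_val = 31
31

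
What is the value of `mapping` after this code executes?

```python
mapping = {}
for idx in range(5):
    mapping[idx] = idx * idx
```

Let's trace through this code step by step.

Initialize: mapping = {}
Entering loop: for idx in range(5):

After execution: mapping = {0: 0, 1: 1, 2: 4, 3: 9, 4: 16}
{0: 0, 1: 1, 2: 4, 3: 9, 4: 16}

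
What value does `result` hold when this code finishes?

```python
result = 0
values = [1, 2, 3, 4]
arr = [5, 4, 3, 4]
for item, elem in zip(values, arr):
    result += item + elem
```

Let's trace through this code step by step.

Initialize: result = 0
Initialize: values = [1, 2, 3, 4]
Initialize: arr = [5, 4, 3, 4]
Entering loop: for item, elem in zip(values, arr):

After execution: result = 26
26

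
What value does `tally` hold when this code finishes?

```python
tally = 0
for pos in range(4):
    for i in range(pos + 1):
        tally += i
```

Let's trace through this code step by step.

Initialize: tally = 0
Entering loop: for pos in range(4):

After execution: tally = 10
10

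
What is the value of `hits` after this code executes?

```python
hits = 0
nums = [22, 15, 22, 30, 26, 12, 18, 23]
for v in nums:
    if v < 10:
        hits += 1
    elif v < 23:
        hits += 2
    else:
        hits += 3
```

Let's trace through this code step by step.

Initialize: hits = 0
Initialize: nums = [22, 15, 22, 30, 26, 12, 18, 23]
Entering loop: for v in nums:

After execution: hits = 19
19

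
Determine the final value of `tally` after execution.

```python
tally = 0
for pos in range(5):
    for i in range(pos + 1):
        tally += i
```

Let's trace through this code step by step.

Initialize: tally = 0
Entering loop: for pos in range(5):

After execution: tally = 20
20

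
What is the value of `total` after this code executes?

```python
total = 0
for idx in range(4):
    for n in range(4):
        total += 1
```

Let's trace through this code step by step.

Initialize: total = 0
Entering loop: for idx in range(4):

After execution: total = 16
16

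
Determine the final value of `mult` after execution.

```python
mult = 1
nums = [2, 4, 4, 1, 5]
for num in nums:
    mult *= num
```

Let's trace through this code step by step.

Initialize: mult = 1
Initialize: nums = [2, 4, 4, 1, 5]
Entering loop: for num in nums:

After execution: mult = 160
160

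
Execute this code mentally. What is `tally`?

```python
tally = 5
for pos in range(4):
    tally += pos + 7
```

Let's trace through this code step by step.

Initialize: tally = 5
Entering loop: for pos in range(4):

After execution: tally = 39
39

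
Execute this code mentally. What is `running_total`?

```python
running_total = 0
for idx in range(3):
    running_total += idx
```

Let's trace through this code step by step.

Initialize: running_total = 0
Entering loop: for idx in range(3):

After execution: running_total = 3
3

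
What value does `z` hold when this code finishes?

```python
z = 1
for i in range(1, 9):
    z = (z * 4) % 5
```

Let's trace through this code step by step.

Initialize: z = 1
Entering loop: for i in range(1, 9):

After execution: z = 1
1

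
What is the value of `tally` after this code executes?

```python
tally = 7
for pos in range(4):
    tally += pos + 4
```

Let's trace through this code step by step.

Initialize: tally = 7
Entering loop: for pos in range(4):

After execution: tally = 29
29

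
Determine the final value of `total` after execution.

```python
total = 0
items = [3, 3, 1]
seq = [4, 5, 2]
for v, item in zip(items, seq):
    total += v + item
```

Let's trace through this code step by step.

Initialize: total = 0
Initialize: items = [3, 3, 1]
Initialize: seq = [4, 5, 2]
Entering loop: for v, item in zip(items, seq):

After execution: total = 18
18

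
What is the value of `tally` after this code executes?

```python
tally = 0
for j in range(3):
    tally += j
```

Let's trace through this code step by step.

Initialize: tally = 0
Entering loop: for j in range(3):

After execution: tally = 3
3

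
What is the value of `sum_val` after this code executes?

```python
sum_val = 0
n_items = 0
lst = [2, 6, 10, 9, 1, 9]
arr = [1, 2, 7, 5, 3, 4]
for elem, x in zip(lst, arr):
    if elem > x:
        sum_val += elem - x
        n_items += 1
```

Let's trace through this code step by step.

Initialize: sum_val = 0
Initialize: n_items = 0
Initialize: lst = [2, 6, 10, 9, 1, 9]
Initialize: arr = [1, 2, 7, 5, 3, 4]
Entering loop: for elem, x in zip(lst, arr):

After execution: sum_val = 17
17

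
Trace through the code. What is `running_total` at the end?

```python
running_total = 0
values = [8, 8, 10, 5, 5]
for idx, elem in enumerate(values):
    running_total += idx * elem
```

Let's trace through this code step by step.

Initialize: running_total = 0
Initialize: values = [8, 8, 10, 5, 5]
Entering loop: for idx, elem in enumerate(values):

After execution: running_total = 63
63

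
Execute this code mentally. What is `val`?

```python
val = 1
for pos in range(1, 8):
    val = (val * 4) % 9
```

Let's trace through this code step by step.

Initialize: val = 1
Entering loop: for pos in range(1, 8):

After execution: val = 4
4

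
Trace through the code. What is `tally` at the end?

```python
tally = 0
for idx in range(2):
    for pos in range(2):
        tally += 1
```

Let's trace through this code step by step.

Initialize: tally = 0
Entering loop: for idx in range(2):

After execution: tally = 4
4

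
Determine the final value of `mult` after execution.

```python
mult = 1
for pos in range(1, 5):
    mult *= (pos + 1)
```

Let's trace through this code step by step.

Initialize: mult = 1
Entering loop: for pos in range(1, 5):

After execution: mult = 120
120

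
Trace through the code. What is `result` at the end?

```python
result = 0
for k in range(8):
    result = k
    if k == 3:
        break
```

Let's trace through this code step by step.

Initialize: result = 0
Entering loop: for k in range(8):

After execution: result = 3
3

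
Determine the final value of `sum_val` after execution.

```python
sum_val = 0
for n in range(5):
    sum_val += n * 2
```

Let's trace through this code step by step.

Initialize: sum_val = 0
Entering loop: for n in range(5):

After execution: sum_val = 20
20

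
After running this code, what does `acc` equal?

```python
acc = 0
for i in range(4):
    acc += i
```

Let's trace through this code step by step.

Initialize: acc = 0
Entering loop: for i in range(4):

After execution: acc = 6
6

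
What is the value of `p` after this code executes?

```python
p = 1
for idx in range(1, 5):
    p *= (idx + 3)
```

Let's trace through this code step by step.

Initialize: p = 1
Entering loop: for idx in range(1, 5):

After execution: p = 840
840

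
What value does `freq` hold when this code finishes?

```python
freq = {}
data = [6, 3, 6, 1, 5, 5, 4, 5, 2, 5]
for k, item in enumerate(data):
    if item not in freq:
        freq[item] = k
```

Let's trace through this code step by step.

Initialize: freq = {}
Initialize: data = [6, 3, 6, 1, 5, 5, 4, 5, 2, 5]
Entering loop: for k, item in enumerate(data):

After execution: freq = {6: 0, 3: 1, 1: 3, 5: 4, 4: 6, 2: 8}
{6: 0, 3: 1, 1: 3, 5: 4, 4: 6, 2: 8}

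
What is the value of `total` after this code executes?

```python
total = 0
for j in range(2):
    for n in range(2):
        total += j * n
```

Let's trace through this code step by step.

Initialize: total = 0
Entering loop: for j in range(2):

After execution: total = 1
1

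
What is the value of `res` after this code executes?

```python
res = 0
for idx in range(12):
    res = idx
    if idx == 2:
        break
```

Let's trace through this code step by step.

Initialize: res = 0
Entering loop: for idx in range(12):

After execution: res = 2
2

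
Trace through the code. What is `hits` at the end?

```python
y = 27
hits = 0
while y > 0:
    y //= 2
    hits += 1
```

Let's trace through this code step by step.

Initialize: y = 27
Initialize: hits = 0
Entering loop: while y > 0:

After execution: hits = 5
5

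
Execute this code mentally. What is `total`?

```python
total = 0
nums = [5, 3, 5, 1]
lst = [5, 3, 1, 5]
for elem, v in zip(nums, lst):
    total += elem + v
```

Let's trace through this code step by step.

Initialize: total = 0
Initialize: nums = [5, 3, 5, 1]
Initialize: lst = [5, 3, 1, 5]
Entering loop: for elem, v in zip(nums, lst):

After execution: total = 28
28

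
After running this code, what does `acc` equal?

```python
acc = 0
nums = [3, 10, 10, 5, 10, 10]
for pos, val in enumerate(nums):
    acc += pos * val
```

Let's trace through this code step by step.

Initialize: acc = 0
Initialize: nums = [3, 10, 10, 5, 10, 10]
Entering loop: for pos, val in enumerate(nums):

After execution: acc = 135
135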